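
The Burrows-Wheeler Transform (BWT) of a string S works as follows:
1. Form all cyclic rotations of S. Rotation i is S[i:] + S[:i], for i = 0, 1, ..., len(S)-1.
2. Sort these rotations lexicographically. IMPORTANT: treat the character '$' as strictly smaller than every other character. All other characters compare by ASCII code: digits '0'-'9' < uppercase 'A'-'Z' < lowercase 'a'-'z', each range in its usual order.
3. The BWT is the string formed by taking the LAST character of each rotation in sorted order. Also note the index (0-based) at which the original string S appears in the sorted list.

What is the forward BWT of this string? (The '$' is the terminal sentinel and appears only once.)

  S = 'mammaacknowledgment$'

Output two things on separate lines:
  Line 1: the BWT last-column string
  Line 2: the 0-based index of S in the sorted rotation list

Answer: tmamaelmdcwm$gakenno
12

Derivation:
All 20 rotations (rotation i = S[i:]+S[:i]):
  rot[0] = mammaacknowledgment$
  rot[1] = ammaacknowledgment$m
  rot[2] = mmaacknowledgment$ma
  rot[3] = maacknowledgment$mam
  rot[4] = aacknowledgment$mamm
  rot[5] = acknowledgment$mamma
  rot[6] = cknowledgment$mammaa
  rot[7] = knowledgment$mammaac
  rot[8] = nowledgment$mammaack
  rot[9] = owledgment$mammaackn
  rot[10] = wledgment$mammaackno
  rot[11] = ledgment$mammaacknow
  rot[12] = edgment$mammaacknowl
  rot[13] = dgment$mammaacknowle
  rot[14] = gment$mammaacknowled
  rot[15] = ment$mammaacknowledg
  rot[16] = ent$mammaacknowledgm
  rot[17] = nt$mammaacknowledgme
  rot[18] = t$mammaacknowledgmen
  rot[19] = $mammaacknowledgment
Sorted (with $ < everything):
  sorted[0] = $mammaacknowledgment  (last char: 't')
  sorted[1] = aacknowledgment$mamm  (last char: 'm')
  sorted[2] = acknowledgment$mamma  (last char: 'a')
  sorted[3] = ammaacknowledgment$m  (last char: 'm')
  sorted[4] = cknowledgment$mammaa  (last char: 'a')
  sorted[5] = dgment$mammaacknowle  (last char: 'e')
  sorted[6] = edgment$mammaacknowl  (last char: 'l')
  sorted[7] = ent$mammaacknowledgm  (last char: 'm')
  sorted[8] = gment$mammaacknowled  (last char: 'd')
  sorted[9] = knowledgment$mammaac  (last char: 'c')
  sorted[10] = ledgment$mammaacknow  (last char: 'w')
  sorted[11] = maacknowledgment$mam  (last char: 'm')
  sorted[12] = mammaacknowledgment$  (last char: '$')
  sorted[13] = ment$mammaacknowledg  (last char: 'g')
  sorted[14] = mmaacknowledgment$ma  (last char: 'a')
  sorted[15] = nowledgment$mammaack  (last char: 'k')
  sorted[16] = nt$mammaacknowledgme  (last char: 'e')
  sorted[17] = owledgment$mammaackn  (last char: 'n')
  sorted[18] = t$mammaacknowledgmen  (last char: 'n')
  sorted[19] = wledgment$mammaackno  (last char: 'o')
Last column: tmamaelmdcwm$gakenno
Original string S is at sorted index 12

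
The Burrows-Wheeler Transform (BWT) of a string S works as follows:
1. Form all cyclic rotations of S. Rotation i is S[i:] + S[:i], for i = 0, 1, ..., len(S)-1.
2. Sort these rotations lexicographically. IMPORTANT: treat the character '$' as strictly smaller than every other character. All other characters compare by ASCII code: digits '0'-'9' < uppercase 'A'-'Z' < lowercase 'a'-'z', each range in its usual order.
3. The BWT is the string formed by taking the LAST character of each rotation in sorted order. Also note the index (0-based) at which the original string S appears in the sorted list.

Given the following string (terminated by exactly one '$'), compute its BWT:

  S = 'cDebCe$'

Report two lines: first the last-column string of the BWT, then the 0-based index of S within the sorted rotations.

All 7 rotations (rotation i = S[i:]+S[:i]):
  rot[0] = cDebCe$
  rot[1] = DebCe$c
  rot[2] = ebCe$cD
  rot[3] = bCe$cDe
  rot[4] = Ce$cDeb
  rot[5] = e$cDebC
  rot[6] = $cDebCe
Sorted (with $ < everything):
  sorted[0] = $cDebCe  (last char: 'e')
  sorted[1] = Ce$cDeb  (last char: 'b')
  sorted[2] = DebCe$c  (last char: 'c')
  sorted[3] = bCe$cDe  (last char: 'e')
  sorted[4] = cDebCe$  (last char: '$')
  sorted[5] = e$cDebC  (last char: 'C')
  sorted[6] = ebCe$cD  (last char: 'D')
Last column: ebce$CD
Original string S is at sorted index 4

Answer: ebce$CD
4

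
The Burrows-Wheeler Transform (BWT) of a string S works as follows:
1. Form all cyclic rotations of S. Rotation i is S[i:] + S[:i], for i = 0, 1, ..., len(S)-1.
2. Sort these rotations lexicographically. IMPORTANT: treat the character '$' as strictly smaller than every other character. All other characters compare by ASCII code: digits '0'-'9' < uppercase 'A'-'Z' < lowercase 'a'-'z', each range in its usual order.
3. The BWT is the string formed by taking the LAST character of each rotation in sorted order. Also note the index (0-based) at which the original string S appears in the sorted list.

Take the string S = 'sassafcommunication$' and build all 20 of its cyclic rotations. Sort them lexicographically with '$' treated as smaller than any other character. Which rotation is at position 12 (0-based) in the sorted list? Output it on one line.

All 20 rotations (rotation i = S[i:]+S[:i]):
  rot[0] = sassafcommunication$
  rot[1] = assafcommunication$s
  rot[2] = ssafcommunication$sa
  rot[3] = safcommunication$sas
  rot[4] = afcommunication$sass
  rot[5] = fcommunication$sassa
  rot[6] = communication$sassaf
  rot[7] = ommunication$sassafc
  rot[8] = mmunication$sassafco
  rot[9] = munication$sassafcom
  rot[10] = unication$sassafcomm
  rot[11] = nication$sassafcommu
  rot[12] = ication$sassafcommun
  rot[13] = cation$sassafcommuni
  rot[14] = ation$sassafcommunic
  rot[15] = tion$sassafcommunica
  rot[16] = ion$sassafcommunicat
  rot[17] = on$sassafcommunicati
  rot[18] = n$sassafcommunicatio
  rot[19] = $sassafcommunication
Sorted (with $ < everything):
  sorted[0] = $sassafcommunication
  sorted[1] = afcommunication$sass
  sorted[2] = assafcommunication$s
  sorted[3] = ation$sassafcommunic
  sorted[4] = cation$sassafcommuni
  sorted[5] = communication$sassaf
  sorted[6] = fcommunication$sassa
  sorted[7] = ication$sassafcommun
  sorted[8] = ion$sassafcommunicat
  sorted[9] = mmunication$sassafco
  sorted[10] = munication$sassafcom
  sorted[11] = n$sassafcommunicatio
  sorted[12] = nication$sassafcommu
  sorted[13] = ommunication$sassafc
  sorted[14] = on$sassafcommunicati
  sorted[15] = safcommunication$sas
  sorted[16] = sassafcommunication$
  sorted[17] = ssafcommunication$sa
  sorted[18] = tion$sassafcommunica
  sorted[19] = unication$sassafcomm
sorted[12] = nication$sassafcommu

Answer: nication$sassafcommu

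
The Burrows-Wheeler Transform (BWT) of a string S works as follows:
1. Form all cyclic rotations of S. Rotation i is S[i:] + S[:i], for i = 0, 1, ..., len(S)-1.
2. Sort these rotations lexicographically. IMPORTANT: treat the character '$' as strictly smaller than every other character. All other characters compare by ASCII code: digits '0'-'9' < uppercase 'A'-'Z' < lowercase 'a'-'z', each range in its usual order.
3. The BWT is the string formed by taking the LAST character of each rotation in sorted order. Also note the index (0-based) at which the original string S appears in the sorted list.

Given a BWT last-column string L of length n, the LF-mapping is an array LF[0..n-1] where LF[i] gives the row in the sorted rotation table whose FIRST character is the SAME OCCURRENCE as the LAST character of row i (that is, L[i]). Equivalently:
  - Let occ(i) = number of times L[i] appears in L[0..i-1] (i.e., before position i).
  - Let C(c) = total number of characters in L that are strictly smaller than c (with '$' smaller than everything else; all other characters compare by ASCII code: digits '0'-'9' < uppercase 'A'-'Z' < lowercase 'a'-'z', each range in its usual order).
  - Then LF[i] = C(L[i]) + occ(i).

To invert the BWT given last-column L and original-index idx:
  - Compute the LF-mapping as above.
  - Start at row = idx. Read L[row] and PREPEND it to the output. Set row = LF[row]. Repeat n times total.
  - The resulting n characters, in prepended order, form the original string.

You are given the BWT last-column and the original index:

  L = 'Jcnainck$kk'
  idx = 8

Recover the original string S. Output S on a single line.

Answer: knickknacJ$

Derivation:
LF mapping: 1 3 9 2 5 10 4 6 0 7 8
Walk LF starting at row 8, prepending L[row]:
  step 1: row=8, L[8]='$', prepend. Next row=LF[8]=0
  step 2: row=0, L[0]='J', prepend. Next row=LF[0]=1
  step 3: row=1, L[1]='c', prepend. Next row=LF[1]=3
  step 4: row=3, L[3]='a', prepend. Next row=LF[3]=2
  step 5: row=2, L[2]='n', prepend. Next row=LF[2]=9
  step 6: row=9, L[9]='k', prepend. Next row=LF[9]=7
  step 7: row=7, L[7]='k', prepend. Next row=LF[7]=6
  step 8: row=6, L[6]='c', prepend. Next row=LF[6]=4
  step 9: row=4, L[4]='i', prepend. Next row=LF[4]=5
  step 10: row=5, L[5]='n', prepend. Next row=LF[5]=10
  step 11: row=10, L[10]='k', prepend. Next row=LF[10]=8
Reversed output: knickknacJ$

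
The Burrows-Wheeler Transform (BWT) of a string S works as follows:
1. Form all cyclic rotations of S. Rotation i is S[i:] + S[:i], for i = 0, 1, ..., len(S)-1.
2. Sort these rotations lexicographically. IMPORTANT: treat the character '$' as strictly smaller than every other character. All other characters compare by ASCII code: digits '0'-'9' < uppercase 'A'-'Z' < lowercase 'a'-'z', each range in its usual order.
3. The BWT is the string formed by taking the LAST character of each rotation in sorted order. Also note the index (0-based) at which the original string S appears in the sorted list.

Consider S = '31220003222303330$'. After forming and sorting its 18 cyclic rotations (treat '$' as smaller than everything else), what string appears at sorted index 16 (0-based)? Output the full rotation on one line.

All 18 rotations (rotation i = S[i:]+S[:i]):
  rot[0] = 31220003222303330$
  rot[1] = 1220003222303330$3
  rot[2] = 220003222303330$31
  rot[3] = 20003222303330$312
  rot[4] = 0003222303330$3122
  rot[5] = 003222303330$31220
  rot[6] = 03222303330$312200
  rot[7] = 3222303330$3122000
  rot[8] = 222303330$31220003
  rot[9] = 22303330$312200032
  rot[10] = 2303330$3122000322
  rot[11] = 303330$31220003222
  rot[12] = 03330$312200032223
  rot[13] = 3330$3122000322230
  rot[14] = 330$31220003222303
  rot[15] = 30$312200032223033
  rot[16] = 0$3122000322230333
  rot[17] = $31220003222303330
Sorted (with $ < everything):
  sorted[0] = $31220003222303330
  sorted[1] = 0$3122000322230333
  sorted[2] = 0003222303330$3122
  sorted[3] = 003222303330$31220
  sorted[4] = 03222303330$312200
  sorted[5] = 03330$312200032223
  sorted[6] = 1220003222303330$3
  sorted[7] = 20003222303330$312
  sorted[8] = 220003222303330$31
  sorted[9] = 222303330$31220003
  sorted[10] = 22303330$312200032
  sorted[11] = 2303330$3122000322
  sorted[12] = 30$312200032223033
  sorted[13] = 303330$31220003222
  sorted[14] = 31220003222303330$
  sorted[15] = 3222303330$3122000
  sorted[16] = 330$31220003222303
  sorted[17] = 3330$3122000322230
sorted[16] = 330$31220003222303

Answer: 330$31220003222303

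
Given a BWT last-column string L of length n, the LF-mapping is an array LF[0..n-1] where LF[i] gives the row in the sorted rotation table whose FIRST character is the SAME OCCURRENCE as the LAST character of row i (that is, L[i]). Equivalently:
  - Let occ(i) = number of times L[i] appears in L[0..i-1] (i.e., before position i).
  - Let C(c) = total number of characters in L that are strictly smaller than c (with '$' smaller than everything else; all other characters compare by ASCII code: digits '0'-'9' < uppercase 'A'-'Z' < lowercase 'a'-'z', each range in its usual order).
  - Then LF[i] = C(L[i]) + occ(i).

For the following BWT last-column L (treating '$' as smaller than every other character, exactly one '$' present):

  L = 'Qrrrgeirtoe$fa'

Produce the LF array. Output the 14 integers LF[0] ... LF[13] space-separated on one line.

Char counts: '$':1, 'Q':1, 'a':1, 'e':2, 'f':1, 'g':1, 'i':1, 'o':1, 'r':4, 't':1
C (first-col start): C('$')=0, C('Q')=1, C('a')=2, C('e')=3, C('f')=5, C('g')=6, C('i')=7, C('o')=8, C('r')=9, C('t')=13
L[0]='Q': occ=0, LF[0]=C('Q')+0=1+0=1
L[1]='r': occ=0, LF[1]=C('r')+0=9+0=9
L[2]='r': occ=1, LF[2]=C('r')+1=9+1=10
L[3]='r': occ=2, LF[3]=C('r')+2=9+2=11
L[4]='g': occ=0, LF[4]=C('g')+0=6+0=6
L[5]='e': occ=0, LF[5]=C('e')+0=3+0=3
L[6]='i': occ=0, LF[6]=C('i')+0=7+0=7
L[7]='r': occ=3, LF[7]=C('r')+3=9+3=12
L[8]='t': occ=0, LF[8]=C('t')+0=13+0=13
L[9]='o': occ=0, LF[9]=C('o')+0=8+0=8
L[10]='e': occ=1, LF[10]=C('e')+1=3+1=4
L[11]='$': occ=0, LF[11]=C('$')+0=0+0=0
L[12]='f': occ=0, LF[12]=C('f')+0=5+0=5
L[13]='a': occ=0, LF[13]=C('a')+0=2+0=2

Answer: 1 9 10 11 6 3 7 12 13 8 4 0 5 2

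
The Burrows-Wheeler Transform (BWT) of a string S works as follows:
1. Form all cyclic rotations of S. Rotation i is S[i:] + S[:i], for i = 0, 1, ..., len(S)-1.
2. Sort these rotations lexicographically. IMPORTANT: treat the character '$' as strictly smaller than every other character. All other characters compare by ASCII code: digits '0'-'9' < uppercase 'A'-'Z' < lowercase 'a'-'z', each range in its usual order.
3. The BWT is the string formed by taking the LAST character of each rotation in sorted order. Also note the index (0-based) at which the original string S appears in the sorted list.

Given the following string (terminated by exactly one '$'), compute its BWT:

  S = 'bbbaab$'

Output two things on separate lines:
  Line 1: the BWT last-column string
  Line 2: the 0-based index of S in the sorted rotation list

All 7 rotations (rotation i = S[i:]+S[:i]):
  rot[0] = bbbaab$
  rot[1] = bbaab$b
  rot[2] = baab$bb
  rot[3] = aab$bbb
  rot[4] = ab$bbba
  rot[5] = b$bbbaa
  rot[6] = $bbbaab
Sorted (with $ < everything):
  sorted[0] = $bbbaab  (last char: 'b')
  sorted[1] = aab$bbb  (last char: 'b')
  sorted[2] = ab$bbba  (last char: 'a')
  sorted[3] = b$bbbaa  (last char: 'a')
  sorted[4] = baab$bb  (last char: 'b')
  sorted[5] = bbaab$b  (last char: 'b')
  sorted[6] = bbbaab$  (last char: '$')
Last column: bbaabb$
Original string S is at sorted index 6

Answer: bbaabb$
6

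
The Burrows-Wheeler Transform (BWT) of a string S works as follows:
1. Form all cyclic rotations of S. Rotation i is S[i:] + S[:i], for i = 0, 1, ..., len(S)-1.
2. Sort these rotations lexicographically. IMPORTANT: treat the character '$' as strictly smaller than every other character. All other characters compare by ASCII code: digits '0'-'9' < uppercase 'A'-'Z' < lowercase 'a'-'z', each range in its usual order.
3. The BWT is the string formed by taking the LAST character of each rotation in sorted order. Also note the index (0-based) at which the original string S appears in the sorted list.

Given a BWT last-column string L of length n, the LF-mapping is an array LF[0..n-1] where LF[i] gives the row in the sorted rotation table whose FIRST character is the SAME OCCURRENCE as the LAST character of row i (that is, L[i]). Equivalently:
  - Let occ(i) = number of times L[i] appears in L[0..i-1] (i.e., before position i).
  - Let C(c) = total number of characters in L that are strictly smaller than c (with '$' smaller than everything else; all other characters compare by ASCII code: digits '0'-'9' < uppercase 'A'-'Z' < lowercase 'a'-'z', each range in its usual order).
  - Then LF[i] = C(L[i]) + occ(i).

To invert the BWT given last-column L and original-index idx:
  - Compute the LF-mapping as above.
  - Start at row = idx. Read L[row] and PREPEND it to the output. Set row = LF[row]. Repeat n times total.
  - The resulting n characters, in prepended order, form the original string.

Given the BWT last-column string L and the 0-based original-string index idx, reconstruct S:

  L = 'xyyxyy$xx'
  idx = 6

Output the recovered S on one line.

LF mapping: 1 5 6 2 7 8 0 3 4
Walk LF starting at row 6, prepending L[row]:
  step 1: row=6, L[6]='$', prepend. Next row=LF[6]=0
  step 2: row=0, L[0]='x', prepend. Next row=LF[0]=1
  step 3: row=1, L[1]='y', prepend. Next row=LF[1]=5
  step 4: row=5, L[5]='y', prepend. Next row=LF[5]=8
  step 5: row=8, L[8]='x', prepend. Next row=LF[8]=4
  step 6: row=4, L[4]='y', prepend. Next row=LF[4]=7
  step 7: row=7, L[7]='x', prepend. Next row=LF[7]=3
  step 8: row=3, L[3]='x', prepend. Next row=LF[3]=2
  step 9: row=2, L[2]='y', prepend. Next row=LF[2]=6
Reversed output: yxxyxyyx$

Answer: yxxyxyyx$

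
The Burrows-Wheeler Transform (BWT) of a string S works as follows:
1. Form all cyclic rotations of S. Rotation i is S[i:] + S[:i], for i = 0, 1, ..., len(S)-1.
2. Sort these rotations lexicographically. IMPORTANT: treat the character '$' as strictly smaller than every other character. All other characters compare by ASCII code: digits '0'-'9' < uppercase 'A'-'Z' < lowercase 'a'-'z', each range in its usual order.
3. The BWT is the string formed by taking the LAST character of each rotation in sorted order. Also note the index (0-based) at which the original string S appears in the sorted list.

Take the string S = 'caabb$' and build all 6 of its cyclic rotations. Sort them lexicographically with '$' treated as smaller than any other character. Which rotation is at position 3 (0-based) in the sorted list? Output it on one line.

Answer: b$caab

Derivation:
All 6 rotations (rotation i = S[i:]+S[:i]):
  rot[0] = caabb$
  rot[1] = aabb$c
  rot[2] = abb$ca
  rot[3] = bb$caa
  rot[4] = b$caab
  rot[5] = $caabb
Sorted (with $ < everything):
  sorted[0] = $caabb
  sorted[1] = aabb$c
  sorted[2] = abb$ca
  sorted[3] = b$caab
  sorted[4] = bb$caa
  sorted[5] = caabb$
sorted[3] = b$caab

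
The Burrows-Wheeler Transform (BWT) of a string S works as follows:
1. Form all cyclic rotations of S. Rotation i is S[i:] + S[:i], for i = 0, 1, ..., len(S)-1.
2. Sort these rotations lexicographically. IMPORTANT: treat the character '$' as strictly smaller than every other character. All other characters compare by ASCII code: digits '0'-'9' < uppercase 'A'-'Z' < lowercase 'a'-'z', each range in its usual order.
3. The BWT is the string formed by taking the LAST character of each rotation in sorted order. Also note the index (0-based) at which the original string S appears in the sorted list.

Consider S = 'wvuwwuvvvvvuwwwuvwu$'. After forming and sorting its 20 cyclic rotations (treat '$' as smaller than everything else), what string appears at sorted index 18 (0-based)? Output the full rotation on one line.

Answer: wwuvwu$wvuwwuvvvvvuw

Derivation:
All 20 rotations (rotation i = S[i:]+S[:i]):
  rot[0] = wvuwwuvvvvvuwwwuvwu$
  rot[1] = vuwwuvvvvvuwwwuvwu$w
  rot[2] = uwwuvvvvvuwwwuvwu$wv
  rot[3] = wwuvvvvvuwwwuvwu$wvu
  rot[4] = wuvvvvvuwwwuvwu$wvuw
  rot[5] = uvvvvvuwwwuvwu$wvuww
  rot[6] = vvvvvuwwwuvwu$wvuwwu
  rot[7] = vvvvuwwwuvwu$wvuwwuv
  rot[8] = vvvuwwwuvwu$wvuwwuvv
  rot[9] = vvuwwwuvwu$wvuwwuvvv
  rot[10] = vuwwwuvwu$wvuwwuvvvv
  rot[11] = uwwwuvwu$wvuwwuvvvvv
  rot[12] = wwwuvwu$wvuwwuvvvvvu
  rot[13] = wwuvwu$wvuwwuvvvvvuw
  rot[14] = wuvwu$wvuwwuvvvvvuww
  rot[15] = uvwu$wvuwwuvvvvvuwww
  rot[16] = vwu$wvuwwuvvvvvuwwwu
  rot[17] = wu$wvuwwuvvvvvuwwwuv
  rot[18] = u$wvuwwuvvvvvuwwwuvw
  rot[19] = $wvuwwuvvvvvuwwwuvwu
Sorted (with $ < everything):
  sorted[0] = $wvuwwuvvvvvuwwwuvwu
  sorted[1] = u$wvuwwuvvvvvuwwwuvw
  sorted[2] = uvvvvvuwwwuvwu$wvuww
  sorted[3] = uvwu$wvuwwuvvvvvuwww
  sorted[4] = uwwuvvvvvuwwwuvwu$wv
  sorted[5] = uwwwuvwu$wvuwwuvvvvv
  sorted[6] = vuwwuvvvvvuwwwuvwu$w
  sorted[7] = vuwwwuvwu$wvuwwuvvvv
  sorted[8] = vvuwwwuvwu$wvuwwuvvv
  sorted[9] = vvvuwwwuvwu$wvuwwuvv
  sorted[10] = vvvvuwwwuvwu$wvuwwuv
  sorted[11] = vvvvvuwwwuvwu$wvuwwu
  sorted[12] = vwu$wvuwwuvvvvvuwwwu
  sorted[13] = wu$wvuwwuvvvvvuwwwuv
  sorted[14] = wuvvvvvuwwwuvwu$wvuw
  sorted[15] = wuvwu$wvuwwuvvvvvuww
  sorted[16] = wvuwwuvvvvvuwwwuvwu$
  sorted[17] = wwuvvvvvuwwwuvwu$wvu
  sorted[18] = wwuvwu$wvuwwuvvvvvuw
  sorted[19] = wwwuvwu$wvuwwuvvvvvu
sorted[18] = wwuvwu$wvuwwuvvvvvuw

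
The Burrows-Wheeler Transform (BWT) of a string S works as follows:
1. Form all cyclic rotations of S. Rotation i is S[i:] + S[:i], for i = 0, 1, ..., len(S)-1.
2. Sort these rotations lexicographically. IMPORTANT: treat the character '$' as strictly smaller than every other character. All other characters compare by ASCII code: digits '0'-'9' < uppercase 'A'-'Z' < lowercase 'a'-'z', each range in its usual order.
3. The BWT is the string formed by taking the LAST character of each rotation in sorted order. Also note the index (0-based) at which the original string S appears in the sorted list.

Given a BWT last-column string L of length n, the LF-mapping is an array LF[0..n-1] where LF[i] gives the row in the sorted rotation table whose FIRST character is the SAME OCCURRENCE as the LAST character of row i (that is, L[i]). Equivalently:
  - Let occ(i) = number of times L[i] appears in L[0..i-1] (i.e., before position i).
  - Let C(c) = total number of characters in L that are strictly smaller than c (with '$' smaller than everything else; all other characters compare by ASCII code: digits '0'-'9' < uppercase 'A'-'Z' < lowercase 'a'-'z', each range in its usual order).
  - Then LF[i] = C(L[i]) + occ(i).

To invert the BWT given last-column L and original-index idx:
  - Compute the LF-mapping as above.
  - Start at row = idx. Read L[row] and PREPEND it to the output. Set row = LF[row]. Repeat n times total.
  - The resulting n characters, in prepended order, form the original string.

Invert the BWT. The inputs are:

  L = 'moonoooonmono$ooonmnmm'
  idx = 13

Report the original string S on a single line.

LF mapping: 1 11 12 6 13 14 15 16 7 2 17 8 18 0 19 20 21 9 3 10 4 5
Walk LF starting at row 13, prepending L[row]:
  step 1: row=13, L[13]='$', prepend. Next row=LF[13]=0
  step 2: row=0, L[0]='m', prepend. Next row=LF[0]=1
  step 3: row=1, L[1]='o', prepend. Next row=LF[1]=11
  step 4: row=11, L[11]='n', prepend. Next row=LF[11]=8
  step 5: row=8, L[8]='n', prepend. Next row=LF[8]=7
  step 6: row=7, L[7]='o', prepend. Next row=LF[7]=16
  step 7: row=16, L[16]='o', prepend. Next row=LF[16]=21
  step 8: row=21, L[21]='m', prepend. Next row=LF[21]=5
  step 9: row=5, L[5]='o', prepend. Next row=LF[5]=14
  step 10: row=14, L[14]='o', prepend. Next row=LF[14]=19
  step 11: row=19, L[19]='n', prepend. Next row=LF[19]=10
  step 12: row=10, L[10]='o', prepend. Next row=LF[10]=17
  step 13: row=17, L[17]='n', prepend. Next row=LF[17]=9
  step 14: row=9, L[9]='m', prepend. Next row=LF[9]=2
  step 15: row=2, L[2]='o', prepend. Next row=LF[2]=12
  step 16: row=12, L[12]='o', prepend. Next row=LF[12]=18
  step 17: row=18, L[18]='m', prepend. Next row=LF[18]=3
  step 18: row=3, L[3]='n', prepend. Next row=LF[3]=6
  step 19: row=6, L[6]='o', prepend. Next row=LF[6]=15
  step 20: row=15, L[15]='o', prepend. Next row=LF[15]=20
  step 21: row=20, L[20]='m', prepend. Next row=LF[20]=4
  step 22: row=4, L[4]='o', prepend. Next row=LF[4]=13
Reversed output: omoonmoomnonoomoonnom$

Answer: omoonmoomnonoomoonnom$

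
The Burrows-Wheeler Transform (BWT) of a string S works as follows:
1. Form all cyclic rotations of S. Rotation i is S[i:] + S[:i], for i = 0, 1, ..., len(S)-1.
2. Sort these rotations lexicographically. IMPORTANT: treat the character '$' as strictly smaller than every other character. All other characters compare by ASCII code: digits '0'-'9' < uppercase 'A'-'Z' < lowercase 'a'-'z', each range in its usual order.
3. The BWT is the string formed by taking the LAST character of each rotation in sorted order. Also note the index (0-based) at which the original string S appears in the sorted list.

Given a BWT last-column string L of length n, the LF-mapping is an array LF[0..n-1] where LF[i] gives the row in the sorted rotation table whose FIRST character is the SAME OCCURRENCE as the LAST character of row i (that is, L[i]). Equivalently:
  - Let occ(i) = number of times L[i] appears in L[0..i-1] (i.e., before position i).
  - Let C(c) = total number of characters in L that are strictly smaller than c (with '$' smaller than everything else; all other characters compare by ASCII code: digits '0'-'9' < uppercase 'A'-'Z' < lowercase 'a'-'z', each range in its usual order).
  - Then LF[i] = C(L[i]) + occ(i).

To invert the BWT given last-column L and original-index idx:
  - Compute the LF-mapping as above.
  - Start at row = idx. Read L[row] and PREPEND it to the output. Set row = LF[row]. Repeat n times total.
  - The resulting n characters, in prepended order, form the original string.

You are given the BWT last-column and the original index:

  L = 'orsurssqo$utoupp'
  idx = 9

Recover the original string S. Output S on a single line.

Answer: sorpuspuuotsqro$

Derivation:
LF mapping: 1 7 9 13 8 10 11 6 2 0 14 12 3 15 4 5
Walk LF starting at row 9, prepending L[row]:
  step 1: row=9, L[9]='$', prepend. Next row=LF[9]=0
  step 2: row=0, L[0]='o', prepend. Next row=LF[0]=1
  step 3: row=1, L[1]='r', prepend. Next row=LF[1]=7
  step 4: row=7, L[7]='q', prepend. Next row=LF[7]=6
  step 5: row=6, L[6]='s', prepend. Next row=LF[6]=11
  step 6: row=11, L[11]='t', prepend. Next row=LF[11]=12
  step 7: row=12, L[12]='o', prepend. Next row=LF[12]=3
  step 8: row=3, L[3]='u', prepend. Next row=LF[3]=13
  step 9: row=13, L[13]='u', prepend. Next row=LF[13]=15
  step 10: row=15, L[15]='p', prepend. Next row=LF[15]=5
  step 11: row=5, L[5]='s', prepend. Next row=LF[5]=10
  step 12: row=10, L[10]='u', prepend. Next row=LF[10]=14
  step 13: row=14, L[14]='p', prepend. Next row=LF[14]=4
  step 14: row=4, L[4]='r', prepend. Next row=LF[4]=8
  step 15: row=8, L[8]='o', prepend. Next row=LF[8]=2
  step 16: row=2, L[2]='s', prepend. Next row=LF[2]=9
Reversed output: sorpuspuuotsqro$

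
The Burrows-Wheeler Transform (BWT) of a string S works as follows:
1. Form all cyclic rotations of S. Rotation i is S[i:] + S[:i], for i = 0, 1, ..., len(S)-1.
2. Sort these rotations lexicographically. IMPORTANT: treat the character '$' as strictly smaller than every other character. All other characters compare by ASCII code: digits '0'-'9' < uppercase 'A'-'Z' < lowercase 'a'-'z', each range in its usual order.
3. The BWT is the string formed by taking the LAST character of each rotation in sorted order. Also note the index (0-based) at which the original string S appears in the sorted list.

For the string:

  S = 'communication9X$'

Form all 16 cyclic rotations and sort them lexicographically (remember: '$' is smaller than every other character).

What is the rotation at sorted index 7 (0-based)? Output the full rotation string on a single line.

Answer: ion9X$communicat

Derivation:
All 16 rotations (rotation i = S[i:]+S[:i]):
  rot[0] = communication9X$
  rot[1] = ommunication9X$c
  rot[2] = mmunication9X$co
  rot[3] = munication9X$com
  rot[4] = unication9X$comm
  rot[5] = nication9X$commu
  rot[6] = ication9X$commun
  rot[7] = cation9X$communi
  rot[8] = ation9X$communic
  rot[9] = tion9X$communica
  rot[10] = ion9X$communicat
  rot[11] = on9X$communicati
  rot[12] = n9X$communicatio
  rot[13] = 9X$communication
  rot[14] = X$communication9
  rot[15] = $communication9X
Sorted (with $ < everything):
  sorted[0] = $communication9X
  sorted[1] = 9X$communication
  sorted[2] = X$communication9
  sorted[3] = ation9X$communic
  sorted[4] = cation9X$communi
  sorted[5] = communication9X$
  sorted[6] = ication9X$commun
  sorted[7] = ion9X$communicat
  sorted[8] = mmunication9X$co
  sorted[9] = munication9X$com
  sorted[10] = n9X$communicatio
  sorted[11] = nication9X$commu
  sorted[12] = ommunication9X$c
  sorted[13] = on9X$communicati
  sorted[14] = tion9X$communica
  sorted[15] = unication9X$comm
sorted[7] = ion9X$communicat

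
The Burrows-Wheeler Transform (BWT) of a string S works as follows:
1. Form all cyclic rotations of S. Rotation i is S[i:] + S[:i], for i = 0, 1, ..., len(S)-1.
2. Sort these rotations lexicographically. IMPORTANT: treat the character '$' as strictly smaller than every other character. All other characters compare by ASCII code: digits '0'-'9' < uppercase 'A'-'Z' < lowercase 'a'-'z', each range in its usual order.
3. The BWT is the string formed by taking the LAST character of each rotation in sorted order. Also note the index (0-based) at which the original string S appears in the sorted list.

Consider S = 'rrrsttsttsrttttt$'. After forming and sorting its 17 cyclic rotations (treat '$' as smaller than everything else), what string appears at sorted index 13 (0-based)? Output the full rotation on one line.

Answer: ttsttsrttttt$rrrs

Derivation:
All 17 rotations (rotation i = S[i:]+S[:i]):
  rot[0] = rrrsttsttsrttttt$
  rot[1] = rrsttsttsrttttt$r
  rot[2] = rsttsttsrttttt$rr
  rot[3] = sttsttsrttttt$rrr
  rot[4] = ttsttsrttttt$rrrs
  rot[5] = tsttsrttttt$rrrst
  rot[6] = sttsrttttt$rrrstt
  rot[7] = ttsrttttt$rrrstts
  rot[8] = tsrttttt$rrrsttst
  rot[9] = srttttt$rrrsttstt
  rot[10] = rttttt$rrrsttstts
  rot[11] = ttttt$rrrsttsttsr
  rot[12] = tttt$rrrsttsttsrt
  rot[13] = ttt$rrrsttsttsrtt
  rot[14] = tt$rrrsttsttsrttt
  rot[15] = t$rrrsttsttsrtttt
  rot[16] = $rrrsttsttsrttttt
Sorted (with $ < everything):
  sorted[0] = $rrrsttsttsrttttt
  sorted[1] = rrrsttsttsrttttt$
  sorted[2] = rrsttsttsrttttt$r
  sorted[3] = rsttsttsrttttt$rr
  sorted[4] = rttttt$rrrsttstts
  sorted[5] = srttttt$rrrsttstt
  sorted[6] = sttsrttttt$rrrstt
  sorted[7] = sttsttsrttttt$rrr
  sorted[8] = t$rrrsttsttsrtttt
  sorted[9] = tsrttttt$rrrsttst
  sorted[10] = tsttsrttttt$rrrst
  sorted[11] = tt$rrrsttsttsrttt
  sorted[12] = ttsrttttt$rrrstts
  sorted[13] = ttsttsrttttt$rrrs
  sorted[14] = ttt$rrrsttsttsrtt
  sorted[15] = tttt$rrrsttsttsrt
  sorted[16] = ttttt$rrrsttsttsr
sorted[13] = ttsttsrttttt$rrrs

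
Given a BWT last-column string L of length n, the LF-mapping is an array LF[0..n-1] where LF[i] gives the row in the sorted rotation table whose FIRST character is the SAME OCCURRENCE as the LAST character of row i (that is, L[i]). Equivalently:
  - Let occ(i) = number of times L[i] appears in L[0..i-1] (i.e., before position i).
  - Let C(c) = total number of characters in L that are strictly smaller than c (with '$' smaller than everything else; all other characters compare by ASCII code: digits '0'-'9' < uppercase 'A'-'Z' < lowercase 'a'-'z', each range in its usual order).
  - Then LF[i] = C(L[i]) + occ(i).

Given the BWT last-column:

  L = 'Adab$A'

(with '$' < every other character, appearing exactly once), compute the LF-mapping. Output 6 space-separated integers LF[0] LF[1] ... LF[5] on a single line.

Char counts: '$':1, 'A':2, 'a':1, 'b':1, 'd':1
C (first-col start): C('$')=0, C('A')=1, C('a')=3, C('b')=4, C('d')=5
L[0]='A': occ=0, LF[0]=C('A')+0=1+0=1
L[1]='d': occ=0, LF[1]=C('d')+0=5+0=5
L[2]='a': occ=0, LF[2]=C('a')+0=3+0=3
L[3]='b': occ=0, LF[3]=C('b')+0=4+0=4
L[4]='$': occ=0, LF[4]=C('$')+0=0+0=0
L[5]='A': occ=1, LF[5]=C('A')+1=1+1=2

Answer: 1 5 3 4 0 2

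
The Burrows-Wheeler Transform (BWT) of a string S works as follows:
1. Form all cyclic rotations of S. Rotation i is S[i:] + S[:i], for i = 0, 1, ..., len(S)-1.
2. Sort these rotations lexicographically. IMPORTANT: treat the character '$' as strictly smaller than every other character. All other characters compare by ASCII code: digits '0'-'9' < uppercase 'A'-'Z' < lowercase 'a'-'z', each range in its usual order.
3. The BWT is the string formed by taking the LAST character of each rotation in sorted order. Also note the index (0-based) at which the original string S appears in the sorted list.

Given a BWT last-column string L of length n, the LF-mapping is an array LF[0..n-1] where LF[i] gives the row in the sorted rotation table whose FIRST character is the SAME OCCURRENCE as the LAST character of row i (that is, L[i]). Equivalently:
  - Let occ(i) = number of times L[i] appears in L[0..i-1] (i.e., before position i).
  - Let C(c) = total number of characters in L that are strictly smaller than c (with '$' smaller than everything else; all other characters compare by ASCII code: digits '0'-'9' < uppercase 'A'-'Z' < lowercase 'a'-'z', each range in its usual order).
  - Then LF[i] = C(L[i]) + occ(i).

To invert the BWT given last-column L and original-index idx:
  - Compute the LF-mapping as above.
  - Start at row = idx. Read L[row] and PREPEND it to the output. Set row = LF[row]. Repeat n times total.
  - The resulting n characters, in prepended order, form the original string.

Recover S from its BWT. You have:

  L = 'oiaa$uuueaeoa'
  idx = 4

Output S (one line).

LF mapping: 8 7 1 2 0 10 11 12 5 3 6 9 4
Walk LF starting at row 4, prepending L[row]:
  step 1: row=4, L[4]='$', prepend. Next row=LF[4]=0
  step 2: row=0, L[0]='o', prepend. Next row=LF[0]=8
  step 3: row=8, L[8]='e', prepend. Next row=LF[8]=5
  step 4: row=5, L[5]='u', prepend. Next row=LF[5]=10
  step 5: row=10, L[10]='e', prepend. Next row=LF[10]=6
  step 6: row=6, L[6]='u', prepend. Next row=LF[6]=11
  step 7: row=11, L[11]='o', prepend. Next row=LF[11]=9
  step 8: row=9, L[9]='a', prepend. Next row=LF[9]=3
  step 9: row=3, L[3]='a', prepend. Next row=LF[3]=2
  step 10: row=2, L[2]='a', prepend. Next row=LF[2]=1
  step 11: row=1, L[1]='i', prepend. Next row=LF[1]=7
  step 12: row=7, L[7]='u', prepend. Next row=LF[7]=12
  step 13: row=12, L[12]='a', prepend. Next row=LF[12]=4
Reversed output: auiaaaoueueo$

Answer: auiaaaoueueo$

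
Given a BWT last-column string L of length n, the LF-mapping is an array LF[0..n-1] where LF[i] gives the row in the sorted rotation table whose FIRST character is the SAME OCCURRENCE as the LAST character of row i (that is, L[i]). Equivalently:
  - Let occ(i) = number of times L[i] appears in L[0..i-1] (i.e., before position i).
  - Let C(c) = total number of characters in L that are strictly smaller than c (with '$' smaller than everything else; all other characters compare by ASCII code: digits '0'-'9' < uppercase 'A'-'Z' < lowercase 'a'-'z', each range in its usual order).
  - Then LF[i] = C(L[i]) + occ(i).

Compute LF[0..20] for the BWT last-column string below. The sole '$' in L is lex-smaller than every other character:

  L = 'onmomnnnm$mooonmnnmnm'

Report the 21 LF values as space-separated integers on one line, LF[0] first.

Char counts: '$':1, 'm':7, 'n':8, 'o':5
C (first-col start): C('$')=0, C('m')=1, C('n')=8, C('o')=16
L[0]='o': occ=0, LF[0]=C('o')+0=16+0=16
L[1]='n': occ=0, LF[1]=C('n')+0=8+0=8
L[2]='m': occ=0, LF[2]=C('m')+0=1+0=1
L[3]='o': occ=1, LF[3]=C('o')+1=16+1=17
L[4]='m': occ=1, LF[4]=C('m')+1=1+1=2
L[5]='n': occ=1, LF[5]=C('n')+1=8+1=9
L[6]='n': occ=2, LF[6]=C('n')+2=8+2=10
L[7]='n': occ=3, LF[7]=C('n')+3=8+3=11
L[8]='m': occ=2, LF[8]=C('m')+2=1+2=3
L[9]='$': occ=0, LF[9]=C('$')+0=0+0=0
L[10]='m': occ=3, LF[10]=C('m')+3=1+3=4
L[11]='o': occ=2, LF[11]=C('o')+2=16+2=18
L[12]='o': occ=3, LF[12]=C('o')+3=16+3=19
L[13]='o': occ=4, LF[13]=C('o')+4=16+4=20
L[14]='n': occ=4, LF[14]=C('n')+4=8+4=12
L[15]='m': occ=4, LF[15]=C('m')+4=1+4=5
L[16]='n': occ=5, LF[16]=C('n')+5=8+5=13
L[17]='n': occ=6, LF[17]=C('n')+6=8+6=14
L[18]='m': occ=5, LF[18]=C('m')+5=1+5=6
L[19]='n': occ=7, LF[19]=C('n')+7=8+7=15
L[20]='m': occ=6, LF[20]=C('m')+6=1+6=7

Answer: 16 8 1 17 2 9 10 11 3 0 4 18 19 20 12 5 13 14 6 15 7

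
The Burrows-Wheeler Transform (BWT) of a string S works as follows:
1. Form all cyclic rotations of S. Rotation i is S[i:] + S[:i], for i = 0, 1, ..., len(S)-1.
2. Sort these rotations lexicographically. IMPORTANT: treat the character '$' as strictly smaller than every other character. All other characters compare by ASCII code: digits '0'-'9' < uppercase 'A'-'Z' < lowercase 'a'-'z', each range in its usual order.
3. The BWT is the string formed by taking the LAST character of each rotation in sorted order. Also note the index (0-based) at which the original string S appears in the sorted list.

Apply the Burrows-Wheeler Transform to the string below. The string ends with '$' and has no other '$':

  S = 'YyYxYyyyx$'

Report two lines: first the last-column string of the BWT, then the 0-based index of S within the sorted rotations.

All 10 rotations (rotation i = S[i:]+S[:i]):
  rot[0] = YyYxYyyyx$
  rot[1] = yYxYyyyx$Y
  rot[2] = YxYyyyx$Yy
  rot[3] = xYyyyx$YyY
  rot[4] = Yyyyx$YyYx
  rot[5] = yyyx$YyYxY
  rot[6] = yyx$YyYxYy
  rot[7] = yx$YyYxYyy
  rot[8] = x$YyYxYyyy
  rot[9] = $YyYxYyyyx
Sorted (with $ < everything):
  sorted[0] = $YyYxYyyyx  (last char: 'x')
  sorted[1] = YxYyyyx$Yy  (last char: 'y')
  sorted[2] = YyYxYyyyx$  (last char: '$')
  sorted[3] = Yyyyx$YyYx  (last char: 'x')
  sorted[4] = x$YyYxYyyy  (last char: 'y')
  sorted[5] = xYyyyx$YyY  (last char: 'Y')
  sorted[6] = yYxYyyyx$Y  (last char: 'Y')
  sorted[7] = yx$YyYxYyy  (last char: 'y')
  sorted[8] = yyx$YyYxYy  (last char: 'y')
  sorted[9] = yyyx$YyYxY  (last char: 'Y')
Last column: xy$xyYYyyY
Original string S is at sorted index 2

Answer: xy$xyYYyyY
2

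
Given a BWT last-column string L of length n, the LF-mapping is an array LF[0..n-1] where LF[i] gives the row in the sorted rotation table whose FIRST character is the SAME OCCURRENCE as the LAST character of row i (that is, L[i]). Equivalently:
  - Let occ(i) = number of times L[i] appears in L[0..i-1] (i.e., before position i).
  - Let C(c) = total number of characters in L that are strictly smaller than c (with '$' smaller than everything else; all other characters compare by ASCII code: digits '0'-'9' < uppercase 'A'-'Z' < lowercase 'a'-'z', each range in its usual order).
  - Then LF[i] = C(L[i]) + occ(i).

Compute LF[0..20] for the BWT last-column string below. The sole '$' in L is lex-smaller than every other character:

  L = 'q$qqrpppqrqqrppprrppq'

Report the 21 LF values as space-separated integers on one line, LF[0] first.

Char counts: '$':1, 'p':8, 'q':7, 'r':5
C (first-col start): C('$')=0, C('p')=1, C('q')=9, C('r')=16
L[0]='q': occ=0, LF[0]=C('q')+0=9+0=9
L[1]='$': occ=0, LF[1]=C('$')+0=0+0=0
L[2]='q': occ=1, LF[2]=C('q')+1=9+1=10
L[3]='q': occ=2, LF[3]=C('q')+2=9+2=11
L[4]='r': occ=0, LF[4]=C('r')+0=16+0=16
L[5]='p': occ=0, LF[5]=C('p')+0=1+0=1
L[6]='p': occ=1, LF[6]=C('p')+1=1+1=2
L[7]='p': occ=2, LF[7]=C('p')+2=1+2=3
L[8]='q': occ=3, LF[8]=C('q')+3=9+3=12
L[9]='r': occ=1, LF[9]=C('r')+1=16+1=17
L[10]='q': occ=4, LF[10]=C('q')+4=9+4=13
L[11]='q': occ=5, LF[11]=C('q')+5=9+5=14
L[12]='r': occ=2, LF[12]=C('r')+2=16+2=18
L[13]='p': occ=3, LF[13]=C('p')+3=1+3=4
L[14]='p': occ=4, LF[14]=C('p')+4=1+4=5
L[15]='p': occ=5, LF[15]=C('p')+5=1+5=6
L[16]='r': occ=3, LF[16]=C('r')+3=16+3=19
L[17]='r': occ=4, LF[17]=C('r')+4=16+4=20
L[18]='p': occ=6, LF[18]=C('p')+6=1+6=7
L[19]='p': occ=7, LF[19]=C('p')+7=1+7=8
L[20]='q': occ=6, LF[20]=C('q')+6=9+6=15

Answer: 9 0 10 11 16 1 2 3 12 17 13 14 18 4 5 6 19 20 7 8 15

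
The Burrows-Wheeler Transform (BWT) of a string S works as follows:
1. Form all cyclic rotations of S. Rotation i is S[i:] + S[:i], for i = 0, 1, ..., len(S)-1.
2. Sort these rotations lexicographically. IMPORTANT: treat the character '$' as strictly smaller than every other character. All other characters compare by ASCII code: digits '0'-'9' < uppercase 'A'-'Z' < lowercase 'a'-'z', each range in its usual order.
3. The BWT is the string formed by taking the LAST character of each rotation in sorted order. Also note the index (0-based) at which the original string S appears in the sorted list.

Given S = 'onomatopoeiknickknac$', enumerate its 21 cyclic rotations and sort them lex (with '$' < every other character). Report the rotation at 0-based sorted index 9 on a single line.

Answer: knac$onomatopoeiknick

Derivation:
All 21 rotations (rotation i = S[i:]+S[:i]):
  rot[0] = onomatopoeiknickknac$
  rot[1] = nomatopoeiknickknac$o
  rot[2] = omatopoeiknickknac$on
  rot[3] = matopoeiknickknac$ono
  rot[4] = atopoeiknickknac$onom
  rot[5] = topoeiknickknac$onoma
  rot[6] = opoeiknickknac$onomat
  rot[7] = poeiknickknac$onomato
  rot[8] = oeiknickknac$onomatop
  rot[9] = eiknickknac$onomatopo
  rot[10] = iknickknac$onomatopoe
  rot[11] = knickknac$onomatopoei
  rot[12] = nickknac$onomatopoeik
  rot[13] = ickknac$onomatopoeikn
  rot[14] = ckknac$onomatopoeikni
  rot[15] = kknac$onomatopoeiknic
  rot[16] = knac$onomatopoeiknick
  rot[17] = nac$onomatopoeiknickk
  rot[18] = ac$onomatopoeiknickkn
  rot[19] = c$onomatopoeiknickkna
  rot[20] = $onomatopoeiknickknac
Sorted (with $ < everything):
  sorted[0] = $onomatopoeiknickknac
  sorted[1] = ac$onomatopoeiknickkn
  sorted[2] = atopoeiknickknac$onom
  sorted[3] = c$onomatopoeiknickkna
  sorted[4] = ckknac$onomatopoeikni
  sorted[5] = eiknickknac$onomatopo
  sorted[6] = ickknac$onomatopoeikn
  sorted[7] = iknickknac$onomatopoe
  sorted[8] = kknac$onomatopoeiknic
  sorted[9] = knac$onomatopoeiknick
  sorted[10] = knickknac$onomatopoei
  sorted[11] = matopoeiknickknac$ono
  sorted[12] = nac$onomatopoeiknickk
  sorted[13] = nickknac$onomatopoeik
  sorted[14] = nomatopoeiknickknac$o
  sorted[15] = oeiknickknac$onomatop
  sorted[16] = omatopoeiknickknac$on
  sorted[17] = onomatopoeiknickknac$
  sorted[18] = opoeiknickknac$onomat
  sorted[19] = poeiknickknac$onomato
  sorted[20] = topoeiknickknac$onoma
sorted[9] = knac$onomatopoeiknick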